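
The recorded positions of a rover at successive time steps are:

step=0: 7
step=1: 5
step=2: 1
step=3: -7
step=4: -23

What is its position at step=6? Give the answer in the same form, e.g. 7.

-119

Step-to-step displacements: -2, -4, -8, -16; each is 2× the previous.
step 5: -23 − 32 → -55
step 6: -55 − 64 → -119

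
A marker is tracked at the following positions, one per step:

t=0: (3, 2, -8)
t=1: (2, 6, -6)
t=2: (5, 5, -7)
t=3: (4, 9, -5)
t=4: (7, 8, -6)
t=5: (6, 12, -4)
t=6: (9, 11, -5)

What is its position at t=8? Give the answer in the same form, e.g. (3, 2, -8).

Differencing gives (-1, +4, +2), (+3, -1, -1), (-1, +4, +2), (+3, -1, -1), (-1, +4, +2), (+3, -1, -1). This is the pattern (-1, +4, +2), (+3, -1, -1) repeated.
step 7: apply (-1, +4, +2) → (8, 15, -3)
step 8: apply (+3, -1, -1) → (11, 14, -4)

(11, 14, -4)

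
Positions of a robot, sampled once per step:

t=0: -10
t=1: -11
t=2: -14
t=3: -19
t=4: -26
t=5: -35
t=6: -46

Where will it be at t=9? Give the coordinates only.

Successive displacements: -1, -3, -5, -7, -9, -11 — each changes by -2.
step 7: -46 − 13 → -59
step 8: -59 − 15 → -74
step 9: -74 − 17 → -91

-91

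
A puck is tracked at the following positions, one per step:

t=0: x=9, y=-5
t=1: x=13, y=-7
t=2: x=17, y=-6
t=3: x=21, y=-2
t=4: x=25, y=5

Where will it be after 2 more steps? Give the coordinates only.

x=33, y=28

First differences are (+4, -2), (+4, +1), (+4, +4), (+4, +7); their common second difference is (+0, +3) (constant acceleration).
step 5: x=25, y=5 + (+4, +10) → x=29, y=15
step 6: x=29, y=15 + (+4, +13) → x=33, y=28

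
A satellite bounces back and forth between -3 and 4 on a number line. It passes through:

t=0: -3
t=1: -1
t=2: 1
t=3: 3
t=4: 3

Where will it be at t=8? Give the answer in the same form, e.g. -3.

-1

The value reflects between -3 and 4, moving 2 per step.
  step 5: 3 → 1
  step 6: 1 → -1
  step 7: -1 → -3
  step 8: -3 → -1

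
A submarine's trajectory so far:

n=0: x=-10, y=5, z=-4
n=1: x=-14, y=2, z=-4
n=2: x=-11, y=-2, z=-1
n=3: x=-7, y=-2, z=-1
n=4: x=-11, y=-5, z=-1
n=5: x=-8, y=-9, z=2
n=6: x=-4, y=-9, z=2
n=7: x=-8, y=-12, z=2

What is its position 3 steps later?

Differencing gives (-4, -3, +0), (+3, -4, +3), (+4, +0, +0), (-4, -3, +0), (+3, -4, +3), (+4, +0, +0), (-4, -3, +0). This is the pattern (-4, -3, +0), (+3, -4, +3), (+4, +0, +0) repeated.
step 8: apply (+3, -4, +3) → x=-5, y=-16, z=5
step 9: apply (+4, +0, +0) → x=-1, y=-16, z=5
step 10: apply (-4, -3, +0) → x=-5, y=-19, z=5

x=-5, y=-19, z=5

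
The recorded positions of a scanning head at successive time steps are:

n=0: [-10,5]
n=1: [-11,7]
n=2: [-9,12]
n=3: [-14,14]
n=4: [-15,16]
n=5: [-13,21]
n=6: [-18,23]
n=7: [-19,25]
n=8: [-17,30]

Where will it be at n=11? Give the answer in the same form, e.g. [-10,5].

[-21,39]

Step-to-step displacements: [-1,+2], [+2,+5], [-5,+2], [-1,+2], [+2,+5], [-5,+2], [-1,+2], [+2,+5] — a repeating cycle of length 3.
step 9: apply [-5,+2] → [-22,32]
step 10: apply [-1,+2] → [-23,34]
step 11: apply [+2,+5] → [-21,39]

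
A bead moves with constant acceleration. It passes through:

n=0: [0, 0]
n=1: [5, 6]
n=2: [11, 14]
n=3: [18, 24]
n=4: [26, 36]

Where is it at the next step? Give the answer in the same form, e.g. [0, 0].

Successive displacements: [+5, +6], [+6, +8], [+7, +10], [+8, +12] — each changes by [+1, +2].
step 5: [26, 36] + [+9, +14] → [35, 50]

[35, 50]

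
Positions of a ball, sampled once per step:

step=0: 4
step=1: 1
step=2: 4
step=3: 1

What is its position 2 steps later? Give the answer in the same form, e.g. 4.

The jumps are -3, +3, -3 — a geometric progression with ratio -1.
step 4: 1 + 3 → 4
step 5: 4 − 3 → 1

1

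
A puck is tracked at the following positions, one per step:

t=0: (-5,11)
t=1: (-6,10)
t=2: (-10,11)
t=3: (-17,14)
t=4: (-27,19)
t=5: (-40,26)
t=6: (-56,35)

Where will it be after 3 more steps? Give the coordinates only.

First differences are (-1,-1), (-4,+1), (-7,+3), (-10,+5), (-13,+7), (-16,+9); their common second difference is (-3,+2) (constant acceleration).
step 7: (-56,35) + (-19,+11) → (-75,46)
step 8: (-75,46) + (-22,+13) → (-97,59)
step 9: (-97,59) + (-25,+15) → (-122,74)

(-122,74)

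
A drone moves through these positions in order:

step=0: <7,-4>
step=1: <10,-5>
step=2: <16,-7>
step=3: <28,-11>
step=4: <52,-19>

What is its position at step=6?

<196,-67>

Step-to-step displacements: <+3,-1>, <+6,-2>, <+12,-4>, <+24,-8>; each is 2× the previous.
step 5: <52,-19> + <+48,-16> → <100,-35>
step 6: <100,-35> + <+96,-32> → <196,-67>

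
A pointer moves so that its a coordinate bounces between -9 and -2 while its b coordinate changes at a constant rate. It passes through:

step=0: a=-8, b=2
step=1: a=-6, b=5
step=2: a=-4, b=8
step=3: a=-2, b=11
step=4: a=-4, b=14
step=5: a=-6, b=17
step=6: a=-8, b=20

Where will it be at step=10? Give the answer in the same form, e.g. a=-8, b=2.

a=-2, b=32

The a coordinate travels 2 per step and bounces off the walls at -9 and -2.
  step 7: -8 → -8
  step 8: -8 → -6
  step 9: -6 → -4
  step 10: -4 → -2
The b coordinate changes by +3 each step: at step 10 it is 32.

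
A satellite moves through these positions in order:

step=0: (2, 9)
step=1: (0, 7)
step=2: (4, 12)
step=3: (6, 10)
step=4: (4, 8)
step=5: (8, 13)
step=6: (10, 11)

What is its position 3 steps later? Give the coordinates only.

(14, 12)

The moves between consecutive positions are (-2, -2), (+4, +5), (+2, -2), (-2, -2), (+4, +5), (+2, -2); they repeat the 3-cycle [(-2, -2), (+4, +5), (+2, -2)].
step 7: apply (-2, -2) → (8, 9)
step 8: apply (+4, +5) → (12, 14)
step 9: apply (+2, -2) → (14, 12)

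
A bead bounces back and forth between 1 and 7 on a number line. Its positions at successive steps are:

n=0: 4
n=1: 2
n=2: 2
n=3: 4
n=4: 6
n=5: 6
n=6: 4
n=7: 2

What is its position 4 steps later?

The value reflects between 1 and 7, moving 2 per step.
  step 8: 2 → 2
  step 9: 2 → 4
  step 10: 4 → 6
  step 11: 6 → 6

6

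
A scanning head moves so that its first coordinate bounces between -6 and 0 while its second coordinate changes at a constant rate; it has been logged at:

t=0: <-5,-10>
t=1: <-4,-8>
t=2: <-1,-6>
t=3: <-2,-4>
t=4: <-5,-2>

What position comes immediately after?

<-4,0>

The first coordinate travels 3 per step and bounces off the walls at -6 and 0.
  step 5: -5 → -4
The second coordinate changes by +2 each step: at step 5 it is 0.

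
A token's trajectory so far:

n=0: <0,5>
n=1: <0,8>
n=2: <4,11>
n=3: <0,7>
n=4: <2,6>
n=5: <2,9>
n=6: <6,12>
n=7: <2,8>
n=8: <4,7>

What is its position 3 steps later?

<4,9>

The moves between consecutive positions are <+0,+3>, <+4,+3>, <-4,-4>, <+2,-1>, <+0,+3>, <+4,+3>, <-4,-4>, <+2,-1>; they repeat the 4-cycle [<+0,+3>, <+4,+3>, <-4,-4>, <+2,-1>].
step 9: apply <+0,+3> → <4,10>
step 10: apply <+4,+3> → <8,13>
step 11: apply <-4,-4> → <4,9>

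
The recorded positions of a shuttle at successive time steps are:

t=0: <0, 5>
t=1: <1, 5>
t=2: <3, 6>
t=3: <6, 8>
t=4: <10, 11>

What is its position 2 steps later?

<21, 20>

Taking differences between consecutive positions: <+1, +0>, <+2, +1>, <+3, +2>, <+4, +3>. These grow by <+1, +1> each step.
step 5: <10, 11> + <+5, +4> → <15, 15>
step 6: <15, 15> + <+6, +5> → <21, 20>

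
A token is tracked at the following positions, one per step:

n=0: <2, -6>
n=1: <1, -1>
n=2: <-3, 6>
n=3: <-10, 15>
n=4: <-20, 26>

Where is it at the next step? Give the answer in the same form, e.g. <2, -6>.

<-33, 39>

First differences are <-1, +5>, <-4, +7>, <-7, +9>, <-10, +11>; their common second difference is <-3, +2> (constant acceleration).
step 5: <-20, 26> + <-13, +13> → <-33, 39>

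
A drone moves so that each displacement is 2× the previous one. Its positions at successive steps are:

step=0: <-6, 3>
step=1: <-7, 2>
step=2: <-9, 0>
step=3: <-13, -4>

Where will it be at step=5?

Step-to-step displacements: <-1, -1>, <-2, -2>, <-4, -4>; each is 2× the previous.
step 4: <-13, -4> + <-8, -8> → <-21, -12>
step 5: <-21, -12> + <-16, -16> → <-37, -28>

<-37, -28>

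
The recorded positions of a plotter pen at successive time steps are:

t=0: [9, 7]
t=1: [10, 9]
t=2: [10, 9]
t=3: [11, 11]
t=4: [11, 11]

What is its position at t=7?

[13, 15]

The moves between consecutive positions are [+1, +2], [+0, +0], [+1, +2], [+0, +0]; they repeat the 2-cycle [[+1, +2], [+0, +0]].
step 5: apply [+1, +2] → [12, 13]
step 6: apply [+0, +0] → [12, 13]
step 7: apply [+1, +2] → [13, 15]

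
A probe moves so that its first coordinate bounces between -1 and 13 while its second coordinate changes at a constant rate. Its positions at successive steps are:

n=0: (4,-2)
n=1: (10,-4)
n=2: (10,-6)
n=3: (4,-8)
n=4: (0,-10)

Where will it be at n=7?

(8,-16)

The first coordinate reflects between -1 and 13, moving 6 per step.
  step 5: 0 → 6
  step 6: 6 → 12
  step 7: 12 → 8
The second coordinate changes by -2 each step: at step 7 it is -16.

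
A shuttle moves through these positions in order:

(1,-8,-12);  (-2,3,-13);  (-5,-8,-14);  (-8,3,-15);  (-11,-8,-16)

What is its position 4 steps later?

(-23,-8,-20)

First: linear, -3 per step → -23 at step 8.
Second: cycles through -8, 3 every 2 steps. Step 8 lands at position 0 of the cycle → -8.
Third: linear, -1 per step → -20 at step 8.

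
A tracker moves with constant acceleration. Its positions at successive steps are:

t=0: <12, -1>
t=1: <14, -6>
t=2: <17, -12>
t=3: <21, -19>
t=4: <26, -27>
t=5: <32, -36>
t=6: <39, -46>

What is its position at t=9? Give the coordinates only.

<66, -82>

Taking differences between consecutive positions: <+2, -5>, <+3, -6>, <+4, -7>, <+5, -8>, <+6, -9>, <+7, -10>. These grow by <+1, -1> each step.
step 7: <39, -46> + <+8, -11> → <47, -57>
step 8: <47, -57> + <+9, -12> → <56, -69>
step 9: <56, -69> + <+10, -13> → <66, -82>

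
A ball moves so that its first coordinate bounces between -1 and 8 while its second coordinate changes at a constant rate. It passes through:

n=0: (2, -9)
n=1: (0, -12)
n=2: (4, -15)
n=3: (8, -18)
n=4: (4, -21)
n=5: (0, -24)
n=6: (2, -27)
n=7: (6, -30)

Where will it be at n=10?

(0, -39)

The first coordinate travels 4 per step and bounces off the walls at -1 and 8.
  step 8: 6 → 6
  step 9: 6 → 2
  step 10: 2 → 0
The second coordinate changes by -3 each step: at step 10 it is -39.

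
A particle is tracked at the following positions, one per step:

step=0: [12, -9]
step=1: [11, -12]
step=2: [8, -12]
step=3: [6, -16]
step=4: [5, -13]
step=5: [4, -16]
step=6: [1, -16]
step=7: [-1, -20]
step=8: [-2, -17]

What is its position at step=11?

The moves between consecutive positions are [-1, -3], [-3, +0], [-2, -4], [-1, +3], [-1, -3], [-3, +0], [-2, -4], [-1, +3]; they repeat the 4-cycle [[-1, -3], [-3, +0], [-2, -4], [-1, +3]].
step 9: apply [-1, -3] → [-3, -20]
step 10: apply [-3, +0] → [-6, -20]
step 11: apply [-2, -4] → [-8, -24]

[-8, -24]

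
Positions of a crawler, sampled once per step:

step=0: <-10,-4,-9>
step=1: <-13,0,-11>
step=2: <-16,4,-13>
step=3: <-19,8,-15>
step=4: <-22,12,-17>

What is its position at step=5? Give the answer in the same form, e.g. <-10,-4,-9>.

The position changes by <-3,+4,-2> every step.
step 5: <-22,12,-17> + <-3,+4,-2> → <-25,16,-19>

<-25,16,-19>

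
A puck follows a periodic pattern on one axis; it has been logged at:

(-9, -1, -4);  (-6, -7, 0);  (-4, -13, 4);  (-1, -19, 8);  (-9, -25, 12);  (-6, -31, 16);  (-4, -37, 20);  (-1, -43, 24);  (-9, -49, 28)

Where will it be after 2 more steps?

(-4, -61, 36)

The first coordinate repeats the cycle [-9, -6, -4, -1] with period 4; step 10 mod 4 = 2, giving -4.
The second coordinate changes by -6 each step, so at step 10 it is -1 + 10·(-6) = -61.
The third coordinate changes by +4 each step, so at step 10 it is -4 + 10·(4) = 36.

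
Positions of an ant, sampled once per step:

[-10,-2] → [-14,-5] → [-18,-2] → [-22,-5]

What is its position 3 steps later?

First: linear, -4 per step → -34 at step 6.
Second: cycles through -2, -5 every 2 steps. Step 6 lands at position 0 of the cycle → -2.

[-34,-2]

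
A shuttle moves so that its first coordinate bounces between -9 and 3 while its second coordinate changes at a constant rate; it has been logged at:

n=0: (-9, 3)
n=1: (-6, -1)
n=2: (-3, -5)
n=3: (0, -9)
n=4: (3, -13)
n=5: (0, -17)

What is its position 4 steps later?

The first coordinate travels 3 per step and bounces off the walls at -9 and 3.
  step 6: 0 → -3
  step 7: -3 → -6
  step 8: -6 → -9
  step 9: -9 → -6
The second coordinate changes by -4 each step: at step 9 it is -33.

(-6, -33)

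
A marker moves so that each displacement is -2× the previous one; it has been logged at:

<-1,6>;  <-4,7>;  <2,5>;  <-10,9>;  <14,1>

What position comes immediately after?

Step-to-step displacements: <-3,+1>, <+6,-2>, <-12,+4>, <+24,-8>; each is -2× the previous.
step 5: <14,1> + <-48,+16> → <-34,17>

<-34,17>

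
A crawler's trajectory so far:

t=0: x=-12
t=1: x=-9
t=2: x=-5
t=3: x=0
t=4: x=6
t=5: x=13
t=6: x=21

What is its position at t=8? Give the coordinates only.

Taking differences between consecutive positions: +3, +4, +5, +6, +7, +8. These grow by +1 each step.
step 7: 21 + 9 → x=30
step 8: 30 + 10 → x=40

x=40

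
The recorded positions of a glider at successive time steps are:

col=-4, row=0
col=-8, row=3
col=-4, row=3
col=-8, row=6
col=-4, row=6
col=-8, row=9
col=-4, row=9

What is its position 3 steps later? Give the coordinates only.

Step-to-step displacements: (-4, +3), (+4, +0), (-4, +3), (+4, +0), (-4, +3), (+4, +0) — a repeating cycle of length 2.
step 7: apply (-4, +3) → col=-8, row=12
step 8: apply (+4, +0) → col=-4, row=12
step 9: apply (-4, +3) → col=-8, row=15

col=-8, row=15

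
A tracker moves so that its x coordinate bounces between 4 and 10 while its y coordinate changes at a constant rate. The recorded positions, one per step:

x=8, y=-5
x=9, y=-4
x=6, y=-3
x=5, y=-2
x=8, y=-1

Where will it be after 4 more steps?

x=8, y=3

The x coordinate reflects between 4 and 10, moving 3 per step.
  step 5: 8 → 9
  step 6: 9 → 6
  step 7: 6 → 5
  step 8: 5 → 8
The y coordinate changes by +1 each step: at step 8 it is 3.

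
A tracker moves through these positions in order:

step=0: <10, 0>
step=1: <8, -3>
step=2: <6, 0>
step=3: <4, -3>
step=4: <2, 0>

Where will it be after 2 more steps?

<-2, 0>

The first coordinate changes by -2 each step, so at step 6 it is 10 + 6·(-2) = -2.
The second coordinate repeats the cycle [0, -3] with period 2; step 6 mod 2 = 0, giving 0.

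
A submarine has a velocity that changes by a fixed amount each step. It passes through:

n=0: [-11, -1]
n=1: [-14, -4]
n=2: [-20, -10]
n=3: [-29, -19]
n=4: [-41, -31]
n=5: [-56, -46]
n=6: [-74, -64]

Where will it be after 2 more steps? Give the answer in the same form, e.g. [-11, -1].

First differences are [-3, -3], [-6, -6], [-9, -9], [-12, -12], [-15, -15], [-18, -18]; their common second difference is [-3, -3] (constant acceleration).
step 7: [-74, -64] + [-21, -21] → [-95, -85]
step 8: [-95, -85] + [-24, -24] → [-119, -109]

[-119, -109]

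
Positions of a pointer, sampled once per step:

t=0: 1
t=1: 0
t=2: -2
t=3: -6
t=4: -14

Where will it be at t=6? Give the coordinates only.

Step-to-step displacements: -1, -2, -4, -8; each is 2× the previous.
step 5: -14 − 16 → -30
step 6: -30 − 32 → -62

-62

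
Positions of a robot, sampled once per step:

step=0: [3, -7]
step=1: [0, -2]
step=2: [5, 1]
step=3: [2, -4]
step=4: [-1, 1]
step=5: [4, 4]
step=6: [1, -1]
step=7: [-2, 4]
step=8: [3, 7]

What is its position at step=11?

[2, 10]

Differencing gives [-3, +5], [+5, +3], [-3, -5], [-3, +5], [+5, +3], [-3, -5], [-3, +5], [+5, +3]. This is the pattern [-3, +5], [+5, +3], [-3, -5] repeated.
step 9: apply [-3, -5] → [0, 2]
step 10: apply [-3, +5] → [-3, 7]
step 11: apply [+5, +3] → [2, 10]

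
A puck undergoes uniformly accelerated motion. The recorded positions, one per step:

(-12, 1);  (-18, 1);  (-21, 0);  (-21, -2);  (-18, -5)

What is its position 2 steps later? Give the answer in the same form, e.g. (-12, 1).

(-3, -14)

First differences are (-6, +0), (-3, -1), (+0, -2), (+3, -3); their common second difference is (+3, -1) (constant acceleration).
step 5: (-18, -5) + (+6, -4) → (-12, -9)
step 6: (-12, -9) + (+9, -5) → (-3, -14)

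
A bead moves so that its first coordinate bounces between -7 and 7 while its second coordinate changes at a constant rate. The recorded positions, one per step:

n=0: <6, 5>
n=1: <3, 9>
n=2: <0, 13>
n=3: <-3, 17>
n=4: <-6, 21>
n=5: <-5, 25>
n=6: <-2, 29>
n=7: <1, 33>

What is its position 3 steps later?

The first coordinate reflects between -7 and 7, moving 3 per step.
  step 8: 1 → 4
  step 9: 4 → 7
  step 10: 7 → 4
The second coordinate changes by +4 each step: at step 10 it is 45.

<4, 45>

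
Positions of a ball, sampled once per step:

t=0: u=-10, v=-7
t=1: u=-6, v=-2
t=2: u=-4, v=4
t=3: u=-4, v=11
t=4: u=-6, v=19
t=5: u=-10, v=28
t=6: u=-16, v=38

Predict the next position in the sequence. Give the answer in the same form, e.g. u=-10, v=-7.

u=-24, v=49

First differences are (+4,+5), (+2,+6), (+0,+7), (-2,+8), (-4,+9), (-6,+10); their common second difference is (-2,+1) (constant acceleration).
step 7: u=-16, v=38 + (-8,+11) → u=-24, v=49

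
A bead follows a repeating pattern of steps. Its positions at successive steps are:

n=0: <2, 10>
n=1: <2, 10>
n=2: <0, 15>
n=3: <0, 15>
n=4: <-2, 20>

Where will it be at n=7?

Step-to-step displacements: <+0, +0>, <-2, +5>, <+0, +0>, <-2, +5> — a repeating cycle of length 2.
step 5: apply <+0, +0> → <-2, 20>
step 6: apply <-2, +5> → <-4, 25>
step 7: apply <+0, +0> → <-4, 25>

<-4, 25>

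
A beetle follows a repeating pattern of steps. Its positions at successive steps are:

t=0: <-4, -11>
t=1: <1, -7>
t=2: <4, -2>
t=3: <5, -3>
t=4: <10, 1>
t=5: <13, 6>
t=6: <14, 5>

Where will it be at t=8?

Step-to-step displacements: <+5, +4>, <+3, +5>, <+1, -1>, <+5, +4>, <+3, +5>, <+1, -1> — a repeating cycle of length 3.
step 7: apply <+5, +4> → <19, 9>
step 8: apply <+3, +5> → <22, 14>

<22, 14>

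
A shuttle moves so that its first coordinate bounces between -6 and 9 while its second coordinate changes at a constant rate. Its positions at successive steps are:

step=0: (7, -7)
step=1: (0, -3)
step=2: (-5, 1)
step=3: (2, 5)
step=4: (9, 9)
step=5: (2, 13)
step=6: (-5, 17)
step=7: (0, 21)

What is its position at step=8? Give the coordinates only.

The first coordinate travels 7 per step and bounces off the walls at -6 and 9.
  step 8: 0 → 7
The second coordinate changes by +4 each step: at step 8 it is 25.

(7, 25)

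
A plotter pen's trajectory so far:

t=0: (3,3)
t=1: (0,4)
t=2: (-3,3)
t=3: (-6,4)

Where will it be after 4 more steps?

First: linear, -3 per step → -18 at step 7.
Second: cycles through 3, 4 every 2 steps. Step 7 lands at position 1 of the cycle → 4.

(-18,4)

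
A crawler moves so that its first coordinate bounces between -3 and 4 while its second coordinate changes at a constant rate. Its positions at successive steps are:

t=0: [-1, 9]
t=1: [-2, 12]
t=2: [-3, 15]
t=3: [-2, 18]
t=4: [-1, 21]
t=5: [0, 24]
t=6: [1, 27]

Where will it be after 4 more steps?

The first coordinate reflects between -3 and 4, moving 1 per step.
  step 7: 1 → 2
  step 8: 2 → 3
  step 9: 3 → 4
  step 10: 4 → 3
The second coordinate changes by +3 each step: at step 10 it is 39.

[3, 39]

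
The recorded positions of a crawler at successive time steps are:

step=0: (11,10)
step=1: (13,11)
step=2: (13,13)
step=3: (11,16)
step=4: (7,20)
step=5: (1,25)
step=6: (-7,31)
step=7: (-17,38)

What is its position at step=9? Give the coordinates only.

(-43,55)

Taking differences between consecutive positions: (+2,+1), (+0,+2), (-2,+3), (-4,+4), (-6,+5), (-8,+6), (-10,+7). These grow by (-2,+1) each step.
step 8: (-17,38) + (-12,+8) → (-29,46)
step 9: (-29,46) + (-14,+9) → (-43,55)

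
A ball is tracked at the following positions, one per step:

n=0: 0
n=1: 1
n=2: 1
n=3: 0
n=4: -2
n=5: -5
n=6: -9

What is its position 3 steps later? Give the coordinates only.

-27

Successive displacements: +1, +0, -1, -2, -3, -4 — each changes by -1.
step 7: -9 − 5 → -14
step 8: -14 − 6 → -20
step 9: -20 − 7 → -27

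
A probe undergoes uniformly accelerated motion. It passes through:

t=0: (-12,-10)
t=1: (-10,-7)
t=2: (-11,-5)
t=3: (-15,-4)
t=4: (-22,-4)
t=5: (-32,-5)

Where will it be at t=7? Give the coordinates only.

Successive displacements: (+2,+3), (-1,+2), (-4,+1), (-7,+0), (-10,-1) — each changes by (-3,-1).
step 6: (-32,-5) + (-13,-2) → (-45,-7)
step 7: (-45,-7) + (-16,-3) → (-61,-10)

(-61,-10)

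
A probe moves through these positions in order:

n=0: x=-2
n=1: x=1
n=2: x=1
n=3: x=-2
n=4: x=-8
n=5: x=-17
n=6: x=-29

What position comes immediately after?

x=-44

Successive displacements: +3, +0, -3, -6, -9, -12 — each changes by -3.
step 7: -29 − 15 → x=-44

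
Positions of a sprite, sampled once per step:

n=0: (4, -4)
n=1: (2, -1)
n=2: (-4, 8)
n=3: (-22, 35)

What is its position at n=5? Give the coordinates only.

(-238, 359)

The jumps are (-2, +3), (-6, +9), (-18, +27) — a geometric progression with ratio 3.
step 4: (-22, 35) + (-54, +81) → (-76, 116)
step 5: (-76, 116) + (-162, +243) → (-238, 359)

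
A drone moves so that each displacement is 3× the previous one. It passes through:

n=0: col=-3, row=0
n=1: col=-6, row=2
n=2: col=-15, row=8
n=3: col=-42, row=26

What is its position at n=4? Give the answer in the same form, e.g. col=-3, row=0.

col=-123, row=80

The jumps are (-3,+2), (-9,+6), (-27,+18) — a geometric progression with ratio 3.
step 4: col=-42, row=26 + (-81,+54) → col=-123, row=80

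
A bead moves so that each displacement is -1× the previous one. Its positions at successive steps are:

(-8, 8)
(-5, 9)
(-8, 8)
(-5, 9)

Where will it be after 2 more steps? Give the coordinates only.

(-5, 9)

Step-to-step displacements: (+3, +1), (-3, -1), (+3, +1); each is -1× the previous.
step 4: (-5, 9) + (-3, -1) → (-8, 8)
step 5: (-8, 8) + (+3, +1) → (-5, 9)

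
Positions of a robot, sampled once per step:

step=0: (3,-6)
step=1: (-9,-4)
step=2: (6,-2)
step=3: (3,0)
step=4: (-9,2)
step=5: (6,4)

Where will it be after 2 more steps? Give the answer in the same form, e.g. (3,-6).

The first coordinate repeats the cycle [3, -9, 6] with period 3; step 7 mod 3 = 1, giving -9.
The second coordinate changes by +2 each step, so at step 7 it is -6 + 7·(2) = 8.

(-9,8)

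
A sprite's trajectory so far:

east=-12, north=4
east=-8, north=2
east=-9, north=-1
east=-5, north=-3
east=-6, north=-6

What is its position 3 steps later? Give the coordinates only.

The moves between consecutive positions are (+4, -2), (-1, -3), (+4, -2), (-1, -3); they repeat the 2-cycle [(+4, -2), (-1, -3)].
step 5: apply (+4, -2) → east=-2, north=-8
step 6: apply (-1, -3) → east=-3, north=-11
step 7: apply (+4, -2) → east=1, north=-13

east=1, north=-13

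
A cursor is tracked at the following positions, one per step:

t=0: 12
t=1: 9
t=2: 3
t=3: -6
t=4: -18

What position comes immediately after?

Successive displacements: -3, -6, -9, -12 — each changes by -3.
step 5: -18 − 15 → -33

-33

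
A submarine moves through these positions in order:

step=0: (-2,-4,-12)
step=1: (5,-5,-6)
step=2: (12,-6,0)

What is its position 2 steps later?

(26,-8,12)

Constant displacement of (+7,-1,+6) per step.
step 3: (12,-6,0) + (+7,-1,+6) → (19,-7,6)
step 4: (19,-7,6) + (+7,-1,+6) → (26,-8,12)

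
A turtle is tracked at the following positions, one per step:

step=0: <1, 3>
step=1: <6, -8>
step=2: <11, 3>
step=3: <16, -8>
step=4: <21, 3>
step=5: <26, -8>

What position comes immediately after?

<31, 3>

First: linear, +5 per step → 31 at step 6.
Second: cycles through 3, -8 every 2 steps. Step 6 lands at position 0 of the cycle → 3.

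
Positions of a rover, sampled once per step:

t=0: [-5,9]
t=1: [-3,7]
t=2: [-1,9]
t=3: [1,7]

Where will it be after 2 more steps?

First: linear, +2 per step → 5 at step 5.
Second: cycles through 9, 7 every 2 steps. Step 5 lands at position 1 of the cycle → 7.

[5,7]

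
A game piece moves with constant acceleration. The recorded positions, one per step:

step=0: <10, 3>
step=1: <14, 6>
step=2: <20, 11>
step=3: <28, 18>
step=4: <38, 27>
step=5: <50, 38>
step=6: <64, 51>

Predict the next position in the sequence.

<80, 66>

Successive displacements: <+4, +3>, <+6, +5>, <+8, +7>, <+10, +9>, <+12, +11>, <+14, +13> — each changes by <+2, +2>.
step 7: <64, 51> + <+16, +15> → <80, 66>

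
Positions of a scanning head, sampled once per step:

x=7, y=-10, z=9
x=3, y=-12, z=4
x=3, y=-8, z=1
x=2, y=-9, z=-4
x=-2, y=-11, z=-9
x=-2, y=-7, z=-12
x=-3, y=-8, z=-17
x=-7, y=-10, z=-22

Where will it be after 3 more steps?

Step-to-step displacements: (-4, -2, -5), (+0, +4, -3), (-1, -1, -5), (-4, -2, -5), (+0, +4, -3), (-1, -1, -5), (-4, -2, -5) — a repeating cycle of length 3.
step 8: apply (+0, +4, -3) → x=-7, y=-6, z=-25
step 9: apply (-1, -1, -5) → x=-8, y=-7, z=-30
step 10: apply (-4, -2, -5) → x=-12, y=-9, z=-35

x=-12, y=-9, z=-35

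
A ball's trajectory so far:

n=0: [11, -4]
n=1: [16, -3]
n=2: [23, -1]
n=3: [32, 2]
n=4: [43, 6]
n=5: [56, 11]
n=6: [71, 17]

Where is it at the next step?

Successive displacements: [+5, +1], [+7, +2], [+9, +3], [+11, +4], [+13, +5], [+15, +6] — each changes by [+2, +1].
step 7: [71, 17] + [+17, +7] → [88, 24]

[88, 24]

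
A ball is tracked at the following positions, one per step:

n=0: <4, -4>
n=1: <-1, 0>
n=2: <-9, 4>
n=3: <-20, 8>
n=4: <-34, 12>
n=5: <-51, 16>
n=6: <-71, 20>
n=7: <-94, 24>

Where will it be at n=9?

<-149, 32>

First differences are <-5, +4>, <-8, +4>, <-11, +4>, <-14, +4>, <-17, +4>, <-20, +4>, <-23, +4>; their common second difference is <-3, +0> (constant acceleration).
step 8: <-94, 24> + <-26, +4> → <-120, 28>
step 9: <-120, 28> + <-29, +4> → <-149, 32>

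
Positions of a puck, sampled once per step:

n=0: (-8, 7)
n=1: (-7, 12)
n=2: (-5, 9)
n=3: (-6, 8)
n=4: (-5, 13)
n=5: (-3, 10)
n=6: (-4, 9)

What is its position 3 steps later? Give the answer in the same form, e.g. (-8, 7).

Step-to-step displacements: (+1, +5), (+2, -3), (-1, -1), (+1, +5), (+2, -3), (-1, -1) — a repeating cycle of length 3.
step 7: apply (+1, +5) → (-3, 14)
step 8: apply (+2, -3) → (-1, 11)
step 9: apply (-1, -1) → (-2, 10)

(-2, 10)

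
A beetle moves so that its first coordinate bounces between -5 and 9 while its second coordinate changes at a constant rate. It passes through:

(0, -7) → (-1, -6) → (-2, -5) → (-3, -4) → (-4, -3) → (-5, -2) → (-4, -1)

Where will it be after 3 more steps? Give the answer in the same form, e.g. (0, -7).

The first coordinate reflects between -5 and 9, moving 1 per step.
  step 7: -4 → -3
  step 8: -3 → -2
  step 9: -2 → -1
The second coordinate changes by +1 each step: at step 9 it is 2.

(-1, 2)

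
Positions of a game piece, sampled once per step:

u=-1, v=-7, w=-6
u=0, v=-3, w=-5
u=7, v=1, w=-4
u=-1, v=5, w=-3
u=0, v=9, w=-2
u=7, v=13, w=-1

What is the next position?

The u coordinate repeats the cycle [-1, 0, 7] with period 3; step 6 mod 3 = 0, giving -1.
The v coordinate changes by +4 each step, so at step 6 it is -7 + 6·(4) = 17.
The w coordinate changes by +1 each step, so at step 6 it is -6 + 6·(1) = 0.

u=-1, v=17, w=0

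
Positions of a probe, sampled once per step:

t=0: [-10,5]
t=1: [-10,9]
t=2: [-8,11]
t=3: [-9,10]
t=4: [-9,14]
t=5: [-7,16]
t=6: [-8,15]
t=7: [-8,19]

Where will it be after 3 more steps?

Differencing gives [+0,+4], [+2,+2], [-1,-1], [+0,+4], [+2,+2], [-1,-1], [+0,+4]. This is the pattern [+0,+4], [+2,+2], [-1,-1] repeated.
step 8: apply [+2,+2] → [-6,21]
step 9: apply [-1,-1] → [-7,20]
step 10: apply [+0,+4] → [-7,24]

[-7,24]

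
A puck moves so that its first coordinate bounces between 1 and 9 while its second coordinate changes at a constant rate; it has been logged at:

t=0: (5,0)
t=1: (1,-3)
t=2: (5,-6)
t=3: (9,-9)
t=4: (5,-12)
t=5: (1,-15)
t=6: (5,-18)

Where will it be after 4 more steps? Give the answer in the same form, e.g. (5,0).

The first coordinate reflects between 1 and 9, moving 4 per step.
  step 7: 5 → 9
  step 8: 9 → 5
  step 9: 5 → 1
  step 10: 1 → 5
The second coordinate changes by -3 each step: at step 10 it is -30.

(5,-30)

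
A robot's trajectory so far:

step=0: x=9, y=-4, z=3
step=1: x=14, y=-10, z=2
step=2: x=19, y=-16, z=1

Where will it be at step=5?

x=34, y=-34, z=-2

Each step adds (+5, -6, -1) to the position.
step 3: x=19, y=-16, z=1 + (+5, -6, -1) → x=24, y=-22, z=0
step 4: x=24, y=-22, z=0 + (+5, -6, -1) → x=29, y=-28, z=-1
step 5: x=29, y=-28, z=-1 + (+5, -6, -1) → x=34, y=-34, z=-2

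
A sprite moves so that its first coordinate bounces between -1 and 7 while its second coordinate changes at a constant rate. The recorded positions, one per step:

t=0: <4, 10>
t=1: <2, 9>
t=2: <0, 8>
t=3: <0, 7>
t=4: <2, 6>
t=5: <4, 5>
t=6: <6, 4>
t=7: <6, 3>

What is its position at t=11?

The first coordinate travels 2 per step and bounces off the walls at -1 and 7.
  step 8: 6 → 4
  step 9: 4 → 2
  step 10: 2 → 0
  step 11: 0 → 0
The second coordinate changes by -1 each step: at step 11 it is -1.

<0, -1>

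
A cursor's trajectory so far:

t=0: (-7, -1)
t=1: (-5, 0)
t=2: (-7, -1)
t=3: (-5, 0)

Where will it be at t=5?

Step-to-step displacements: (+2, +1), (-2, -1), (+2, +1); each is -1× the previous.
step 4: (-5, 0) + (-2, -1) → (-7, -1)
step 5: (-7, -1) + (+2, +1) → (-5, 0)

(-5, 0)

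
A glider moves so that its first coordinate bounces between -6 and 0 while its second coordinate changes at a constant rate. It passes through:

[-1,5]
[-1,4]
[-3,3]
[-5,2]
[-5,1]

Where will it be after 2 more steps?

The first coordinate reflects between -6 and 0, moving 2 per step.
  step 5: -5 → -3
  step 6: -3 → -1
The second coordinate changes by -1 each step: at step 6 it is -1.

[-1,-1]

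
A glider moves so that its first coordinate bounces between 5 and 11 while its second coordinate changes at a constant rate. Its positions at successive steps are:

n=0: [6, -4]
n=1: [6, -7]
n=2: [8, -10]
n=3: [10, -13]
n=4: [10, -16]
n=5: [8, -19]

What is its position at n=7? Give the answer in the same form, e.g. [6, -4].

[6, -25]

The first coordinate travels 2 per step and bounces off the walls at 5 and 11.
  step 6: 8 → 6
  step 7: 6 → 6
The second coordinate changes by -3 each step: at step 7 it is -25.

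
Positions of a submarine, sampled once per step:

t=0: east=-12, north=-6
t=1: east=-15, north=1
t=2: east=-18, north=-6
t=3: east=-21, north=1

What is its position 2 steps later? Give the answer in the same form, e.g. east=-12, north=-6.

east=-27, north=1

East: linear, -3 per step → -27 at step 5.
North: cycles through -6, 1 every 2 steps. Step 5 lands at position 1 of the cycle → 1.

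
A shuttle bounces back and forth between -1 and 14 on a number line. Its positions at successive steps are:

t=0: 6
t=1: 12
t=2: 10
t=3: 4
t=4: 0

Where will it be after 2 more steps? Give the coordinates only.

12

The value travels 6 per step and bounces off the walls at -1 and 14.
  step 5: 0 → 6
  step 6: 6 → 12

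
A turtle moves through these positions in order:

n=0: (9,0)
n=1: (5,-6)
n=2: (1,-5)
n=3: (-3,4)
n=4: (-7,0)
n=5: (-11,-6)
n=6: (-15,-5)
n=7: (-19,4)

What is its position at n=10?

(-31,-5)

The first coordinate changes by -4 each step, so at step 10 it is 9 + 10·(-4) = -31.
The second coordinate repeats the cycle [0, -6, -5, 4] with period 4; step 10 mod 4 = 2, giving -5.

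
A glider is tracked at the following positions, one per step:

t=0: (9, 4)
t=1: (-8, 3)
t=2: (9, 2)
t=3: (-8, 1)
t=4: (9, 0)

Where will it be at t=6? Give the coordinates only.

The first coordinate repeats the cycle [9, -8] with period 2; step 6 mod 2 = 0, giving 9.
The second coordinate changes by -1 each step, so at step 6 it is 4 + 6·(-1) = -2.

(9, -2)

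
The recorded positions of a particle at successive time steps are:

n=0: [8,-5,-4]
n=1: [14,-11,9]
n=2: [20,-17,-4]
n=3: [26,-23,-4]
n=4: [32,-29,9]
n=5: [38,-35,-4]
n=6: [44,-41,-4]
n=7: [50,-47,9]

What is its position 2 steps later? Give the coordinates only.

The first coordinate changes by +6 each step, so at step 9 it is 8 + 9·(6) = 62.
The second coordinate changes by -6 each step, so at step 9 it is -5 + 9·(-6) = -59.
The third coordinate repeats the cycle [-4, 9, -4] with period 3; step 9 mod 3 = 0, giving -4.

[62,-59,-4]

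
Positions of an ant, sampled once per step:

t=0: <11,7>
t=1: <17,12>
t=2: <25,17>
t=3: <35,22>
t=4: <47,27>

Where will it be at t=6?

Successive displacements: <+6,+5>, <+8,+5>, <+10,+5>, <+12,+5> — each changes by <+2,+0>.
step 5: <47,27> + <+14,+5> → <61,32>
step 6: <61,32> + <+16,+5> → <77,37>

<77,37>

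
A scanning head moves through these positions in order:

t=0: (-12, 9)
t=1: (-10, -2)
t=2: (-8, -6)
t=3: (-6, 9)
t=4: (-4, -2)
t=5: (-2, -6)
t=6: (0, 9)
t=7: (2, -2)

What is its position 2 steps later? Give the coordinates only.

(6, 9)

First: linear, +2 per step → 6 at step 9.
Second: cycles through 9, -2, -6 every 3 steps. Step 9 lands at position 0 of the cycle → 9.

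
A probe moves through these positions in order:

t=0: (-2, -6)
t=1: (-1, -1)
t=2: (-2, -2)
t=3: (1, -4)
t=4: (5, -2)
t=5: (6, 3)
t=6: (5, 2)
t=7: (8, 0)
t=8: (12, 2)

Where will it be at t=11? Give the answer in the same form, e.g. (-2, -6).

(15, 4)

Differencing gives (+1, +5), (-1, -1), (+3, -2), (+4, +2), (+1, +5), (-1, -1), (+3, -2), (+4, +2). This is the pattern (+1, +5), (-1, -1), (+3, -2), (+4, +2) repeated.
step 9: apply (+1, +5) → (13, 7)
step 10: apply (-1, -1) → (12, 6)
step 11: apply (+3, -2) → (15, 4)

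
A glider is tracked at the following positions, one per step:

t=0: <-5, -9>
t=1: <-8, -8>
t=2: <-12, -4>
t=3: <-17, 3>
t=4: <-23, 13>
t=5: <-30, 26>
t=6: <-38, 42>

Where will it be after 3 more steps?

Successive displacements: <-3, +1>, <-4, +4>, <-5, +7>, <-6, +10>, <-7, +13>, <-8, +16> — each changes by <-1, +3>.
step 7: <-38, 42> + <-9, +19> → <-47, 61>
step 8: <-47, 61> + <-10, +22> → <-57, 83>
step 9: <-57, 83> + <-11, +25> → <-68, 108>

<-68, 108>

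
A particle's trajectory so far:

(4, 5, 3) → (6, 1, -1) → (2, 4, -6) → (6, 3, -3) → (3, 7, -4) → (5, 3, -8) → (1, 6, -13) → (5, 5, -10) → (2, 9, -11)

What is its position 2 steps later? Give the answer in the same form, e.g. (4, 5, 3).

(0, 8, -20)

The moves between consecutive positions are (+2, -4, -4), (-4, +3, -5), (+4, -1, +3), (-3, +4, -1), (+2, -4, -4), (-4, +3, -5), (+4, -1, +3), (-3, +4, -1); they repeat the 4-cycle [(+2, -4, -4), (-4, +3, -5), (+4, -1, +3), (-3, +4, -1)].
step 9: apply (+2, -4, -4) → (4, 5, -15)
step 10: apply (-4, +3, -5) → (0, 8, -20)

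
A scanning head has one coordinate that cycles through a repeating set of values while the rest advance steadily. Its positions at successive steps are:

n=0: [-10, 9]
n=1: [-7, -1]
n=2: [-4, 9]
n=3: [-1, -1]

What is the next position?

[2, 9]

First: linear, +3 per step → 2 at step 4.
Second: cycles through 9, -1 every 2 steps. Step 4 lands at position 0 of the cycle → 9.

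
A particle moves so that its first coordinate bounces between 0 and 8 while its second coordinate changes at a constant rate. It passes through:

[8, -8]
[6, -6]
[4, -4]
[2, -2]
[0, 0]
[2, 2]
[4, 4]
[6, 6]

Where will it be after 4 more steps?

[2, 14]

The first coordinate travels 2 per step and bounces off the walls at 0 and 8.
  step 8: 6 → 8
  step 9: 8 → 6
  step 10: 6 → 4
  step 11: 4 → 2
The second coordinate changes by +2 each step: at step 11 it is 14.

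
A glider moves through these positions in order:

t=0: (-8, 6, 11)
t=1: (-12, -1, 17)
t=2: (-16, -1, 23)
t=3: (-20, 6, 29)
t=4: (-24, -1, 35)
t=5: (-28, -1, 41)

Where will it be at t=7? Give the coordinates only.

(-36, -1, 53)

First: linear, -4 per step → -36 at step 7.
Second: cycles through 6, -1, -1 every 3 steps. Step 7 lands at position 1 of the cycle → -1.
Third: linear, +6 per step → 53 at step 7.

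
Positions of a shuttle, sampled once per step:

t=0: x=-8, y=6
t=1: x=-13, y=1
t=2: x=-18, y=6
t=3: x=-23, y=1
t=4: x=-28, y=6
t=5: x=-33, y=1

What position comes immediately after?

The x coordinate changes by -5 each step, so at step 6 it is -8 + 6·(-5) = -38.
The y coordinate repeats the cycle [6, 1] with period 2; step 6 mod 2 = 0, giving 6.

x=-38, y=6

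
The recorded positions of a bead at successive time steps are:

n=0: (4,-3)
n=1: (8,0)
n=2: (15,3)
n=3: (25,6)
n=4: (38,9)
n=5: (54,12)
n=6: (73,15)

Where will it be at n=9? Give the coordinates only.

First differences are (+4,+3), (+7,+3), (+10,+3), (+13,+3), (+16,+3), (+19,+3); their common second difference is (+3,+0) (constant acceleration).
step 7: (73,15) + (+22,+3) → (95,18)
step 8: (95,18) + (+25,+3) → (120,21)
step 9: (120,21) + (+28,+3) → (148,24)

(148,24)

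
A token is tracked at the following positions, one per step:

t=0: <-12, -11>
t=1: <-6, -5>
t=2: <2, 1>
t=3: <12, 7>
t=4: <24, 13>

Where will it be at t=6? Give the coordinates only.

Successive displacements: <+6, +6>, <+8, +6>, <+10, +6>, <+12, +6> — each changes by <+2, +0>.
step 5: <24, 13> + <+14, +6> → <38, 19>
step 6: <38, 19> + <+16, +6> → <54, 25>

<54, 25>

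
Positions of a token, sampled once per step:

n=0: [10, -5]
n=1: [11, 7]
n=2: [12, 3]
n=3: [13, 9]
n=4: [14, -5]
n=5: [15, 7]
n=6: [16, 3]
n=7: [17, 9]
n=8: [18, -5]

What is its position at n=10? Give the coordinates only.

First: linear, +1 per step → 20 at step 10.
Second: cycles through -5, 7, 3, 9 every 4 steps. Step 10 lands at position 2 of the cycle → 3.

[20, 3]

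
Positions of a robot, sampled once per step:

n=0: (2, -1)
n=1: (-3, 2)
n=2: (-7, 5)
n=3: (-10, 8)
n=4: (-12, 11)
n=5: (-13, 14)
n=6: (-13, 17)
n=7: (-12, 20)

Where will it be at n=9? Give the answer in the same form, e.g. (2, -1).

(-7, 26)

First differences are (-5, +3), (-4, +3), (-3, +3), (-2, +3), (-1, +3), (+0, +3), (+1, +3); their common second difference is (+1, +0) (constant acceleration).
step 8: (-12, 20) + (+2, +3) → (-10, 23)
step 9: (-10, 23) + (+3, +3) → (-7, 26)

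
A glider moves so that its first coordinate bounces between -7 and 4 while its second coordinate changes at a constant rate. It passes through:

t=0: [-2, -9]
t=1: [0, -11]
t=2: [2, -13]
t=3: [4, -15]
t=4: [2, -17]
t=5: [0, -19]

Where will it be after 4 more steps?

The first coordinate travels 2 per step and bounces off the walls at -7 and 4.
  step 6: 0 → -2
  step 7: -2 → -4
  step 8: -4 → -6
  step 9: -6 → -6
The second coordinate changes by -2 each step: at step 9 it is -27.

[-6, -27]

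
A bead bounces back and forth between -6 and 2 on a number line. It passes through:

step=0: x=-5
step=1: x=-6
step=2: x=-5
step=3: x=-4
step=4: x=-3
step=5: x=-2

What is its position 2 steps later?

The value reflects between -6 and 2, moving 1 per step.
  step 6: -2 → -1
  step 7: -1 → 0

x=0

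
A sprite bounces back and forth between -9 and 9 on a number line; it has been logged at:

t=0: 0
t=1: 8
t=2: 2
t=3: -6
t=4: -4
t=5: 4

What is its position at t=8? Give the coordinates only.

The value reflects between -9 and 9, moving 8 per step.
  step 6: 4 → 6
  step 7: 6 → -2
  step 8: -2 → -8

-8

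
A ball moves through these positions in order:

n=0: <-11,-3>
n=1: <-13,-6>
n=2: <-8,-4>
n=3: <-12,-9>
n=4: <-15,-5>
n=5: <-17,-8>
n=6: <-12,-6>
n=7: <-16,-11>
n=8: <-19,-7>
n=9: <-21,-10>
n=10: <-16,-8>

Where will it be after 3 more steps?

The moves between consecutive positions are <-2,-3>, <+5,+2>, <-4,-5>, <-3,+4>, <-2,-3>, <+5,+2>, <-4,-5>, <-3,+4>, <-2,-3>, <+5,+2>; they repeat the 4-cycle [<-2,-3>, <+5,+2>, <-4,-5>, <-3,+4>].
step 11: apply <-4,-5> → <-20,-13>
step 12: apply <-3,+4> → <-23,-9>
step 13: apply <-2,-3> → <-25,-12>

<-25,-12>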